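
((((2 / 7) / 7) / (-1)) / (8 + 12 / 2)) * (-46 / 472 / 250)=23 / 20237000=0.00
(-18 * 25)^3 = -91125000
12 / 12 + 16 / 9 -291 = -2594 / 9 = -288.22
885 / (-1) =-885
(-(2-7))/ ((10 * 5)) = 1/ 10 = 0.10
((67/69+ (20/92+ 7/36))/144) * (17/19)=19465/2265408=0.01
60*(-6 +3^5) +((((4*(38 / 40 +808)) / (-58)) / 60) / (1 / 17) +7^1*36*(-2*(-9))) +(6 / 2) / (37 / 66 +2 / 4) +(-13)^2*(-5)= 726659673 / 40600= 17898.02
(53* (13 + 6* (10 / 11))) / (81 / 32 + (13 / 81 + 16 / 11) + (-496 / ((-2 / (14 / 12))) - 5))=3.39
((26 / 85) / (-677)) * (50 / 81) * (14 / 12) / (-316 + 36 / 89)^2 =-3604055 / 1103203169540064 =-0.00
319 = 319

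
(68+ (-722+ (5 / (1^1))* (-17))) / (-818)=739 / 818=0.90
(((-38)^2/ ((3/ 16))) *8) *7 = 431274.67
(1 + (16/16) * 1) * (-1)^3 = -2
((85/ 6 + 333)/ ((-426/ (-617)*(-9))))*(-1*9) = 1285211/ 2556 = 502.82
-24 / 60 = -2 / 5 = -0.40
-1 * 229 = -229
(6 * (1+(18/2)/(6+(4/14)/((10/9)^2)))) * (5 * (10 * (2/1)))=1066200/727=1466.57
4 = 4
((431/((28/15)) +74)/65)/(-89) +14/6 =1108249/485940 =2.28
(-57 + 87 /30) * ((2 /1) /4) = -541 /20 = -27.05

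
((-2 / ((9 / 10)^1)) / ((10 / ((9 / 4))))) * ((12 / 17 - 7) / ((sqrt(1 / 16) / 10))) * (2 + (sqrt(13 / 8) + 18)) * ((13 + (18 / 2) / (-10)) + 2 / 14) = 91699 * sqrt(26) / 238 + 3667960 / 119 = 32787.79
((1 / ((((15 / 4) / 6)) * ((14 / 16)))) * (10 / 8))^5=1048576 / 16807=62.39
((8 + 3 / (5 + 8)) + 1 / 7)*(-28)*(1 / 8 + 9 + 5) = -43053 / 13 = -3311.77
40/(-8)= -5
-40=-40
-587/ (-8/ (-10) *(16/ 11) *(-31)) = 32285/ 1984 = 16.27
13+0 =13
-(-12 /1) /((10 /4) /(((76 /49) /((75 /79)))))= 48032 /6125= 7.84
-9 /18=-1 /2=-0.50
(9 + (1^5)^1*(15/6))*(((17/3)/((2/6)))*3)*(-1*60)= -35190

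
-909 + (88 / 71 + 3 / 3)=-64380 / 71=-906.76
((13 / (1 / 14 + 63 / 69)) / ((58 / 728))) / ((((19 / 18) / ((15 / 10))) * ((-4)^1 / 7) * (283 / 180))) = -12959102520 / 49430761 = -262.17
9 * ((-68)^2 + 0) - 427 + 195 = 41384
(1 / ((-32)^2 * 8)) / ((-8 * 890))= -1 / 58327040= -0.00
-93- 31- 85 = -209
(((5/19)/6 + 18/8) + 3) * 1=1207/228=5.29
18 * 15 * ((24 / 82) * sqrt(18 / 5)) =1944 * sqrt(10) / 41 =149.94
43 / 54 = 0.80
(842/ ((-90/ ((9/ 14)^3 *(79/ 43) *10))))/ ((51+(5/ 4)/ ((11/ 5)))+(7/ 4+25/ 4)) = -0.77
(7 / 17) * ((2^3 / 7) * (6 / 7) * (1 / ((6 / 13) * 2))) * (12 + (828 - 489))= 18252 / 119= 153.38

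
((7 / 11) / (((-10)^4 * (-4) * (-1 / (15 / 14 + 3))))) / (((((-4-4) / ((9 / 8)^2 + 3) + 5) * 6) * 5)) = 5187 / 7506400000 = 0.00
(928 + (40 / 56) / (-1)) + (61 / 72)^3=2424341635 / 2612736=927.89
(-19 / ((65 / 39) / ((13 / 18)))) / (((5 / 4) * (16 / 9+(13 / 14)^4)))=-56932512 / 21792625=-2.61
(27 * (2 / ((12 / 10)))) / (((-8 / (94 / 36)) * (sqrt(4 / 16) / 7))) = -1645 / 8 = -205.62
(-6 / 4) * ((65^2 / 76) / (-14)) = 12675 / 2128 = 5.96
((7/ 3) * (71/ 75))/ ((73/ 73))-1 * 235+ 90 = -32128/ 225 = -142.79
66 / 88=3 / 4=0.75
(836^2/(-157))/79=-698896/12403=-56.35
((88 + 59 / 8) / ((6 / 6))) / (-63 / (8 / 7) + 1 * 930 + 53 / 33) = 25179 / 231391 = 0.11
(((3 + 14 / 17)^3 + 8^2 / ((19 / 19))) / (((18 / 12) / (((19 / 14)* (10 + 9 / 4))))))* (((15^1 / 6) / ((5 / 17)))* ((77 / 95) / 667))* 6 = 317501723 / 3855260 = 82.36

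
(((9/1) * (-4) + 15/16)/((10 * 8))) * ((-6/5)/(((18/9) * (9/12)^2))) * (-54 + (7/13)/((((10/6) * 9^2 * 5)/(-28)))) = -44323301/1755000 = -25.26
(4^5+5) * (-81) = -83349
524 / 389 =1.35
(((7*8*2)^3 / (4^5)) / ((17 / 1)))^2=1882384 / 289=6513.44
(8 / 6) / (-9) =-4 / 27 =-0.15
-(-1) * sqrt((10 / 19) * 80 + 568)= 6 * sqrt(6118) / 19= 24.70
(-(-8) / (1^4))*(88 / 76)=176 / 19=9.26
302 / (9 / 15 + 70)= 1510 / 353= 4.28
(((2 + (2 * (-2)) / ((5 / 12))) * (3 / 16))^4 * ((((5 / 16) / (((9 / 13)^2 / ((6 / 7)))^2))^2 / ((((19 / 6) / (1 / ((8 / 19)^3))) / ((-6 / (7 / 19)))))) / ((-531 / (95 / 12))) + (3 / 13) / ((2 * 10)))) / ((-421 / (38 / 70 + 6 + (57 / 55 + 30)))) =-411722098199062588140117917 / 1078101384576743374848000000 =-0.38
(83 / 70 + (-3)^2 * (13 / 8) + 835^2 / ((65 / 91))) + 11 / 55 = 976131.01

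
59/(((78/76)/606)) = 452884/13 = 34837.23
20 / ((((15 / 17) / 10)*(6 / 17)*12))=1445 / 27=53.52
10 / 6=5 / 3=1.67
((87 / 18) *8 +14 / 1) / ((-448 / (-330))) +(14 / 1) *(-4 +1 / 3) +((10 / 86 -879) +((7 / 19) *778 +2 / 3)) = -604.12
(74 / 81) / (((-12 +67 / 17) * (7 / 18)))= -2516 / 8631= -0.29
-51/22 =-2.32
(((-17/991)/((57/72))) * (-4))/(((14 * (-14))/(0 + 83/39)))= -11288/11994073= -0.00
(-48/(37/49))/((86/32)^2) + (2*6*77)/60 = 2257241/342065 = 6.60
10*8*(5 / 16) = 25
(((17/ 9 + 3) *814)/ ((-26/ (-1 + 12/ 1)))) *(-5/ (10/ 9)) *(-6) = -590964/ 13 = -45458.77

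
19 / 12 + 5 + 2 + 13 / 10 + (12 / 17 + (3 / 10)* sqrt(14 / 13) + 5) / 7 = 10.74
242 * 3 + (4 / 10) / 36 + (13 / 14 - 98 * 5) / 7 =1446797 / 2205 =656.14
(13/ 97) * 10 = 130/ 97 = 1.34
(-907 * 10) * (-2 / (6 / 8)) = 72560 / 3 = 24186.67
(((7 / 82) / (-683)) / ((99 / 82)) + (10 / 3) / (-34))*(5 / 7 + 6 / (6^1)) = -451256 / 2682141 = -0.17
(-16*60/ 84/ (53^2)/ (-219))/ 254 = 40/ 546887019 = 0.00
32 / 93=0.34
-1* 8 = -8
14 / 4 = 7 / 2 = 3.50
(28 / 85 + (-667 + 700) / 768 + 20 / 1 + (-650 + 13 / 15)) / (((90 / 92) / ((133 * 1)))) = -25111646077 / 293760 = -85483.54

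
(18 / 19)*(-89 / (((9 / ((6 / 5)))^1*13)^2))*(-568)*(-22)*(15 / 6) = -4448576 / 16055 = -277.08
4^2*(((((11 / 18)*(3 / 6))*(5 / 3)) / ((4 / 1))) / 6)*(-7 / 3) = -385 / 486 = -0.79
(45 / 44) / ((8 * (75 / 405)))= 243 / 352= 0.69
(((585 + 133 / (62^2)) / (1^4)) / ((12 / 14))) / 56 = 2248873 / 184512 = 12.19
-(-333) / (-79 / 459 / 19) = -2904093 / 79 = -36760.67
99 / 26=3.81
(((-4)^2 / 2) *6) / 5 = 48 / 5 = 9.60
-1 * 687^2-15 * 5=-472044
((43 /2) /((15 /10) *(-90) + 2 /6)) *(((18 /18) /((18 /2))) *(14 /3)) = -301 /3636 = -0.08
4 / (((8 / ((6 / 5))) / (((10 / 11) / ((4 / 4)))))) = 6 / 11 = 0.55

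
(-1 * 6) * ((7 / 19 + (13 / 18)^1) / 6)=-373 / 342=-1.09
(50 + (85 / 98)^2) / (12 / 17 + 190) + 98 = 3059630689 / 31136168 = 98.27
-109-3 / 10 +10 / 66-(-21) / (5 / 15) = -15229 / 330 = -46.15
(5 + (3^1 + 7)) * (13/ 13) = 15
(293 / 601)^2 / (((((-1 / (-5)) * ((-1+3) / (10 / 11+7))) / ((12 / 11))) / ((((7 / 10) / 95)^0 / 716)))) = 0.01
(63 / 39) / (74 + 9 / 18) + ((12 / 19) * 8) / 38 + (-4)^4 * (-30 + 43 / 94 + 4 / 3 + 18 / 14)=-4756809975506 / 690166659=-6892.26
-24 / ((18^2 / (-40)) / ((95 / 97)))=7600 / 2619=2.90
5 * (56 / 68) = 70 / 17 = 4.12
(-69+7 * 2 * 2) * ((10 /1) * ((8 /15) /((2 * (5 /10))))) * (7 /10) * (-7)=16072 /15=1071.47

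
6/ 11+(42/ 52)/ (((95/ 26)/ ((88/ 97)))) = 75618/ 101365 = 0.75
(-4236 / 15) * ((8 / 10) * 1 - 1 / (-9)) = -57892 / 225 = -257.30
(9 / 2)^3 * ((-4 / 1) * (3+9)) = -4374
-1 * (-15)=15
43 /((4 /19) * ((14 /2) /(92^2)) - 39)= -1.10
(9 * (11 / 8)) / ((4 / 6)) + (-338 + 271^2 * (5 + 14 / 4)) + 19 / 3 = 29948899 / 48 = 623935.40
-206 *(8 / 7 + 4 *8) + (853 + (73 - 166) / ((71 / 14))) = -2978405 / 497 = -5992.77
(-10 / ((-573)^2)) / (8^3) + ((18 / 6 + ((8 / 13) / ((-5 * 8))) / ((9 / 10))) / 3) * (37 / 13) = 120596260633 / 42614477568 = 2.83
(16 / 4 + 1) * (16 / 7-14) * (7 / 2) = -205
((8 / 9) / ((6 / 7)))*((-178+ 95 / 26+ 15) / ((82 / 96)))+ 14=-286958 / 1599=-179.46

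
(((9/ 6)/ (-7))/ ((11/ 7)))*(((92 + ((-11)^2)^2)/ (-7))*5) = 220995/ 154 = 1435.03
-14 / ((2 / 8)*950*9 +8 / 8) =-4 / 611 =-0.01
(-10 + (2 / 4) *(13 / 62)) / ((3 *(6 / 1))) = -409 / 744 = -0.55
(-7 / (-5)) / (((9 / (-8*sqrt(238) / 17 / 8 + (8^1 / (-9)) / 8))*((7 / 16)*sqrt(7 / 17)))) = -16*sqrt(2) / 45-16*sqrt(119) / 2835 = -0.56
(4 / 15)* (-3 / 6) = -0.13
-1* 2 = -2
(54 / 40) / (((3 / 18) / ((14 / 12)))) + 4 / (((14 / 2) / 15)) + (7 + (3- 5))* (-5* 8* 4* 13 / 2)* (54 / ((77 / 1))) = -798321 / 220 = -3628.73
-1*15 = -15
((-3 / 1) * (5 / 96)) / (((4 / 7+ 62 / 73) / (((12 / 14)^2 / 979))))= -0.00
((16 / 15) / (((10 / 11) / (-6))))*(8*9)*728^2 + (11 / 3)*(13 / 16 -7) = -107455325043 / 400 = -268638312.61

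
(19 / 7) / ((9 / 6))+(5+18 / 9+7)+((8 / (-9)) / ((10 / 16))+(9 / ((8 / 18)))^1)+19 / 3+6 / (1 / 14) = 124.97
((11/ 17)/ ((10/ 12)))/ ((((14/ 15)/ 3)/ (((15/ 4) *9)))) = 40095/ 476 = 84.23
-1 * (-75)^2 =-5625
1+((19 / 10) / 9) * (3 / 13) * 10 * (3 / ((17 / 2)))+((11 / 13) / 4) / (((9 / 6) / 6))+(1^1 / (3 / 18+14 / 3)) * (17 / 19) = 268288 / 121771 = 2.20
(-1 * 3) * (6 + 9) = -45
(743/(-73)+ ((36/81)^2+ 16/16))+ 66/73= -47756/5913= -8.08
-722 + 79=-643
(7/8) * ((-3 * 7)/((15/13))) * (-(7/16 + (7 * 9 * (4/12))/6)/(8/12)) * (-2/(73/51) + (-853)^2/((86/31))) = 39647109913047/1607168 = 24668926.90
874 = 874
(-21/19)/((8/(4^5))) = -2688/19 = -141.47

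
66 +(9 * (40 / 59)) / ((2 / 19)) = 7314 / 59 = 123.97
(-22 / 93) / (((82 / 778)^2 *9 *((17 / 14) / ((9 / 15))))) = -46606868 / 39864915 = -1.17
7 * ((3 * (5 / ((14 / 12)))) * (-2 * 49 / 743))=-8820 / 743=-11.87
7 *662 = 4634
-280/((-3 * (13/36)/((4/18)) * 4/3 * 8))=70/13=5.38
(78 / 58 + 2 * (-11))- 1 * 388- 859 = -36762 / 29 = -1267.66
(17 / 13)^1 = 17 / 13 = 1.31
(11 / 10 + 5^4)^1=6261 / 10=626.10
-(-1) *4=4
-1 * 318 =-318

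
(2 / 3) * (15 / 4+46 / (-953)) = 14111 / 5718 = 2.47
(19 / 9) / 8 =19 / 72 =0.26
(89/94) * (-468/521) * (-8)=166608/24487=6.80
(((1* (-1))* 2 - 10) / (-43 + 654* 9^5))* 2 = -24 / 38618003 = -0.00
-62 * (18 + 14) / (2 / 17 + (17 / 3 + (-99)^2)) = -50592 / 250073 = -0.20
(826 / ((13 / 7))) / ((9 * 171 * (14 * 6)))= 413 / 120042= 0.00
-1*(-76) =76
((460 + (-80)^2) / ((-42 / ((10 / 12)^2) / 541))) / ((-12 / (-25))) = -82840625 / 648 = -127840.47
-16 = -16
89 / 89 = 1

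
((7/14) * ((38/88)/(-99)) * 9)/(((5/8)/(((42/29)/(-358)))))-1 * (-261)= 261.00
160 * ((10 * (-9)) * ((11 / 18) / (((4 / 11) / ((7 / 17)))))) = -169400 / 17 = -9964.71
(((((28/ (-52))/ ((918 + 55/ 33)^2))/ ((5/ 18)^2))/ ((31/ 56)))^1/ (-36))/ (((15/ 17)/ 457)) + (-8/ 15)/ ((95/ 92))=-11284333661768/ 21857139081375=-0.52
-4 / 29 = -0.14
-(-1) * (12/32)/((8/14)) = 0.66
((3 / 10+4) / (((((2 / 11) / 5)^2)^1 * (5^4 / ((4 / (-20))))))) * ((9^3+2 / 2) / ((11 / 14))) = -241703 / 250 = -966.81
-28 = -28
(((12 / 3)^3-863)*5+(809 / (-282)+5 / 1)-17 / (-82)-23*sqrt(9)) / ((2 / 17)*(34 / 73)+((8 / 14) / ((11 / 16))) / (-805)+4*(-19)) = 106246873480825 / 1986637828872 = 53.48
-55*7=-385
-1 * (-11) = 11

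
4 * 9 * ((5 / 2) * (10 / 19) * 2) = 1800 / 19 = 94.74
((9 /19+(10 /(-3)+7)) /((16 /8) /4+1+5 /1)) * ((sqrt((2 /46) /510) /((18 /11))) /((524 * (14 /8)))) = 1298 * sqrt(11730) /35867249145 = 0.00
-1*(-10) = 10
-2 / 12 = -1 / 6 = -0.17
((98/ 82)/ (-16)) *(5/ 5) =-49/ 656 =-0.07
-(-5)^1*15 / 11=6.82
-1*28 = -28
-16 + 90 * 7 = 614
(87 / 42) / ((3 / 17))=493 / 42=11.74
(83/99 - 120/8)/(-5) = 1402/495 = 2.83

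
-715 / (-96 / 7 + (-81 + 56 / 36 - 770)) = 3465 / 4183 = 0.83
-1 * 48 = -48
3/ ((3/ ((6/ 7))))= 6/ 7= 0.86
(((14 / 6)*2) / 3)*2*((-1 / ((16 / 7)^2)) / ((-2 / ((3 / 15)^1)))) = 343 / 5760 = 0.06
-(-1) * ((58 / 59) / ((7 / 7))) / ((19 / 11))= 638 / 1121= 0.57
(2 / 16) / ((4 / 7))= 7 / 32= 0.22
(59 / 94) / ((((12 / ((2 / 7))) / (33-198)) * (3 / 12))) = -3245 / 329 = -9.86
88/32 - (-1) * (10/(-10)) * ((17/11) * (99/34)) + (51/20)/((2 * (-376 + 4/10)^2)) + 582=580.25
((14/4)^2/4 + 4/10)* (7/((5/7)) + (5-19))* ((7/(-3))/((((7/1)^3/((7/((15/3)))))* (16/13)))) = 3601/32000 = 0.11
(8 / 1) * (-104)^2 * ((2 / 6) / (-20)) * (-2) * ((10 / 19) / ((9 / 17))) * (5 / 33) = 434.45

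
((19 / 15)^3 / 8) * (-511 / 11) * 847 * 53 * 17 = -243162846773 / 27000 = -9006031.36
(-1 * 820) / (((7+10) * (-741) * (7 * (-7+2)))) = -164 / 88179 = -0.00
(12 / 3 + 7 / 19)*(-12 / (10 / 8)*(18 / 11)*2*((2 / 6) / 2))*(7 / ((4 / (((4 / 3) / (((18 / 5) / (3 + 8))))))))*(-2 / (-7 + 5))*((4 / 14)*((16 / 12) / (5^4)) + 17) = -296320624 / 106875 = -2772.59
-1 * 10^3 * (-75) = 75000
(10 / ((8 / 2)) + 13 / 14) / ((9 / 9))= 3.43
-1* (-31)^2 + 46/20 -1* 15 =-9737/10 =-973.70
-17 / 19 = -0.89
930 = 930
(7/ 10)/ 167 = 7/ 1670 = 0.00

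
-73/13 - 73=-1022/13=-78.62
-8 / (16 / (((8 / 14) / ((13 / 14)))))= -4 / 13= -0.31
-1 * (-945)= 945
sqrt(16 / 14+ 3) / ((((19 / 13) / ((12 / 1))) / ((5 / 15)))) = 5.57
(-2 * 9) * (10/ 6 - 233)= 4164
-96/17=-5.65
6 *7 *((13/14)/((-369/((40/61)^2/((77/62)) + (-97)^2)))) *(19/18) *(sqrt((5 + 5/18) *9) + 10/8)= -665896600291 *sqrt(190)/1268697276 - 3329483001455/2537394552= -8546.95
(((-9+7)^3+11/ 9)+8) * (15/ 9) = 55/ 27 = 2.04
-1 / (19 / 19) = -1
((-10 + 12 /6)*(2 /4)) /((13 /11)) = -44 /13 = -3.38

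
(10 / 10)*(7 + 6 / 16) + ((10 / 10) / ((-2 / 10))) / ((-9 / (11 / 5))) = 619 / 72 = 8.60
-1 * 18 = -18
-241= -241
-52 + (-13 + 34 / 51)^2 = 901 / 9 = 100.11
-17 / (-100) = 17 / 100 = 0.17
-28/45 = -0.62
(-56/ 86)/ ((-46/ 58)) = 812/ 989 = 0.82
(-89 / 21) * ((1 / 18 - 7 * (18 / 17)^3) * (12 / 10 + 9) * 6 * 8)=17126.46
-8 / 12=-0.67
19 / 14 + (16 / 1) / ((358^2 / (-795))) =564259 / 448574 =1.26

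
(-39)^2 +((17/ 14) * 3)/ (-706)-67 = 14371285/ 9884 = 1453.99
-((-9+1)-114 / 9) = 62 / 3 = 20.67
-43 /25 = -1.72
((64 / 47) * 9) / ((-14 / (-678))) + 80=221584 / 329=673.51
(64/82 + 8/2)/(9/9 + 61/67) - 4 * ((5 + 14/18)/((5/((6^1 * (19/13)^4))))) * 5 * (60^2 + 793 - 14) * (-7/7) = 23959268505709/8647392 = 2770693.00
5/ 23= 0.22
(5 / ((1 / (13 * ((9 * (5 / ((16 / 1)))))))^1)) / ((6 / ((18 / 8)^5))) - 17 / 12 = 172579061 / 98304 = 1755.56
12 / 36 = 1 / 3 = 0.33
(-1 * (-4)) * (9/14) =18/7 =2.57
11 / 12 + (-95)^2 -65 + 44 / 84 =752761 / 84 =8961.44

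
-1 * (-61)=61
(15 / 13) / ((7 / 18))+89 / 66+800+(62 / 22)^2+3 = 53860813 / 66066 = 815.26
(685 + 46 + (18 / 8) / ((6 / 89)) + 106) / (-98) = -6963 / 784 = -8.88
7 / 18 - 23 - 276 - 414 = -12827 / 18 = -712.61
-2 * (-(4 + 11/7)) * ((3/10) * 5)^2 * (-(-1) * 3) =1053/14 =75.21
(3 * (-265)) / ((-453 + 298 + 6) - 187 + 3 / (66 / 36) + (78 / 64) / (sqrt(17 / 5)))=13339040 * sqrt(85) / 26165444763 + 62212536320 / 26165444763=2.38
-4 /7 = -0.57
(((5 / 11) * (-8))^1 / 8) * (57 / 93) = -95 / 341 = -0.28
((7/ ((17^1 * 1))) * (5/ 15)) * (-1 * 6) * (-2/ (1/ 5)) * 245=34300/ 17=2017.65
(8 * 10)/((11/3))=21.82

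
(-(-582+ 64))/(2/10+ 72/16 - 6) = -5180/13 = -398.46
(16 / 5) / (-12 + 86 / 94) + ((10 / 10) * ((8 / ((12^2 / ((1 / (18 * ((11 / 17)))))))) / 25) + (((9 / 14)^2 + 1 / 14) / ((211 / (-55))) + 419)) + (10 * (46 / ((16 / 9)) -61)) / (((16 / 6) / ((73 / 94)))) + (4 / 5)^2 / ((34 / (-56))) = 1934195810102502481 / 6135652073073600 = 315.24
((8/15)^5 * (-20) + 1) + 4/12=71428/151875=0.47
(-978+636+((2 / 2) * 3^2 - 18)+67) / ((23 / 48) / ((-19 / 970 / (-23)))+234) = -129504 / 363269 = -0.36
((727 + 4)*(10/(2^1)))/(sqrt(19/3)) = 3655*sqrt(57)/19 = 1452.35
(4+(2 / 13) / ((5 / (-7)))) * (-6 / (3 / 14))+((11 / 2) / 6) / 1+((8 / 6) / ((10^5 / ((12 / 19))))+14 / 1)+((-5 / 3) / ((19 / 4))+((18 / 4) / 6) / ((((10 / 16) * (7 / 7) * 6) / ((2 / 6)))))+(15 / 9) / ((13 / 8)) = -278835599 / 3087500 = -90.31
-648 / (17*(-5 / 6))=3888 / 85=45.74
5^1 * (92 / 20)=23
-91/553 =-13/79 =-0.16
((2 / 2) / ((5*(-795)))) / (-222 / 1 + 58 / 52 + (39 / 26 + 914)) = -13 / 35894250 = -0.00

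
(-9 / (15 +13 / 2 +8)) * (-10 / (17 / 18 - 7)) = -3240 / 6431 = -0.50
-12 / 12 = -1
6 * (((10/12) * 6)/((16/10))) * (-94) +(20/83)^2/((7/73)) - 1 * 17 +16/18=-1543333745/868014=-1778.01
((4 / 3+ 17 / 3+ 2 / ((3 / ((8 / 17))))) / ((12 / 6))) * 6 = 373 / 17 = 21.94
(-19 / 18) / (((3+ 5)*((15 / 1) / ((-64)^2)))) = -4864 / 135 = -36.03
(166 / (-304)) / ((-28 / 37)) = 3071 / 4256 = 0.72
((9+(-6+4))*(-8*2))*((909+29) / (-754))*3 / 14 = 11256 / 377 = 29.86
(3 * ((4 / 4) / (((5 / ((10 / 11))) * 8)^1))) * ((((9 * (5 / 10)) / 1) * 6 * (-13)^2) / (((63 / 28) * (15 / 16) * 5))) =8112 / 275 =29.50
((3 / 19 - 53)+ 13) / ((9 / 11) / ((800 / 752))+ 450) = -416350 / 4710537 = -0.09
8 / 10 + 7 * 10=354 / 5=70.80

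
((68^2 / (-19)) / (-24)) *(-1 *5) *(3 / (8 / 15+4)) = -1275 / 38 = -33.55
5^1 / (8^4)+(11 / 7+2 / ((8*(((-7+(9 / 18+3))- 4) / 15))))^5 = 97284035 / 68841472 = 1.41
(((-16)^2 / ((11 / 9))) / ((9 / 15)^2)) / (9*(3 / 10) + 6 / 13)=832000 / 4521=184.03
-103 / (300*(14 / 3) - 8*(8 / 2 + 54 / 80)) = -515 / 6813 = -0.08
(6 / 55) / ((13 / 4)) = 0.03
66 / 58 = 33 / 29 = 1.14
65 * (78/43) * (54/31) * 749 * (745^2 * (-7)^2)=5576891077894500/1333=4183714236980.12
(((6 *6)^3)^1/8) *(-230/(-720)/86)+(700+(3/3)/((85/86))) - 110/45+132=56068219/65790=852.23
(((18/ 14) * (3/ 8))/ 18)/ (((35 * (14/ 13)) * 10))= 39/ 548800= 0.00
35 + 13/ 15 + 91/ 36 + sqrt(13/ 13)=7091/ 180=39.39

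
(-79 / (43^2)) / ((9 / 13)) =-1027 / 16641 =-0.06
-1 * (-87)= 87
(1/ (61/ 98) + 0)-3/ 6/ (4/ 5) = 479/ 488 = 0.98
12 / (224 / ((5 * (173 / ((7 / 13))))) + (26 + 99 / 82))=11065080 / 25216171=0.44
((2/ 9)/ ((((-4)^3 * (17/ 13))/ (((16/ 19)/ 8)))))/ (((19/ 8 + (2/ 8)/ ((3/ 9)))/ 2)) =-13/ 72675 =-0.00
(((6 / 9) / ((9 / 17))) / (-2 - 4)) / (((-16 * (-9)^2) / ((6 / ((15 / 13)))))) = 221 / 262440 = 0.00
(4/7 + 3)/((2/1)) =1.79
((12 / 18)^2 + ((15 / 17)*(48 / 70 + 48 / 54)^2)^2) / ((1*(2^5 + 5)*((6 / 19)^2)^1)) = 5969529677329 / 4211160299325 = 1.42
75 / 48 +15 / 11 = 515 / 176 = 2.93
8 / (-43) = -8 / 43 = -0.19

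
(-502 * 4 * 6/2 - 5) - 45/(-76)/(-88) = -40321997/6688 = -6029.01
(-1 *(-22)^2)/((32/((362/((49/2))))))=-21901/98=-223.48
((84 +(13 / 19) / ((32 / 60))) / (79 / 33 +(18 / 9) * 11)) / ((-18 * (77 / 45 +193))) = -427779 / 428847328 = -0.00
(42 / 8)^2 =441 / 16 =27.56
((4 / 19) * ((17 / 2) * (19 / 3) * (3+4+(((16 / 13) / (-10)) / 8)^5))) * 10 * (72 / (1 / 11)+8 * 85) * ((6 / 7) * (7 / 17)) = 95645076788224 / 232058125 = 412160.00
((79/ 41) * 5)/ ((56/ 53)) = 20935/ 2296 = 9.12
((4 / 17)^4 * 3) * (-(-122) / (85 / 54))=5059584 / 7099285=0.71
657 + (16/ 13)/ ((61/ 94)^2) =31922437/ 48373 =659.92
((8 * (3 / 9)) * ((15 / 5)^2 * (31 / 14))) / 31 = 12 / 7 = 1.71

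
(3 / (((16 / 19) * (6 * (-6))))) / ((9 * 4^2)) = -19 / 27648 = -0.00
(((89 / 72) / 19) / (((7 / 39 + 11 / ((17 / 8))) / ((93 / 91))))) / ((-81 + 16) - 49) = -46903 / 430722096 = -0.00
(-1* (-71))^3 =357911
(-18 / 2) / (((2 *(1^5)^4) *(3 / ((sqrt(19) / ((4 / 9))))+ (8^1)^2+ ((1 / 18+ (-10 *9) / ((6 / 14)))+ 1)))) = 1944 *sqrt(19) / 129330163+ 4015251 / 129330163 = 0.03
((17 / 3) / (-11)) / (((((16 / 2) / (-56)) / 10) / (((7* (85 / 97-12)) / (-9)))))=311.99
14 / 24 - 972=-11657 / 12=-971.42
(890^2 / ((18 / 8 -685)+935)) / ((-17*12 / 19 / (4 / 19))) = -3168400 / 51459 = -61.57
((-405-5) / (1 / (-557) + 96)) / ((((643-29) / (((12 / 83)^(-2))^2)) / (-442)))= 1197605272728085 / 170196909696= 7036.59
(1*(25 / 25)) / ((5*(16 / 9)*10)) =9 / 800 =0.01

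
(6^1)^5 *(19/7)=147744/7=21106.29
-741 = -741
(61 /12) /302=61 /3624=0.02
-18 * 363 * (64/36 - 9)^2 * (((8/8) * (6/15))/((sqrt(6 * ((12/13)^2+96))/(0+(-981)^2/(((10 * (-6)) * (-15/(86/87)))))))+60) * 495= -10122255000 - 407434812213 * sqrt(682)/3596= -13081157383.51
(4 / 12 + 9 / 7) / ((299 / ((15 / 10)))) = 17 / 2093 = 0.01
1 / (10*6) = 1 / 60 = 0.02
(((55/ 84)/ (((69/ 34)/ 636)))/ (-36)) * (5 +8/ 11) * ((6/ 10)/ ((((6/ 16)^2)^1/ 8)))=-230656/ 207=-1114.28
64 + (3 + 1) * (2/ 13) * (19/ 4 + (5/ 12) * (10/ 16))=805/ 12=67.08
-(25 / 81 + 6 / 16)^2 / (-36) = 196249 / 15116544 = 0.01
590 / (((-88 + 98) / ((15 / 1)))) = 885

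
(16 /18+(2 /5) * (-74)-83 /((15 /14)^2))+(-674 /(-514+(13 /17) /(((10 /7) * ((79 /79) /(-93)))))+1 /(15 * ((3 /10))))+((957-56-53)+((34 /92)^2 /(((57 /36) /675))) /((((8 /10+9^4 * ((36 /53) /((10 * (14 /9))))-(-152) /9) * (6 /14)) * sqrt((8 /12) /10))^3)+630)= 4151391984087539625 * sqrt(15) /10530535854717603648043+29724842596 /21564675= 1378.41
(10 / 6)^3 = 125 / 27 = 4.63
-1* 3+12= 9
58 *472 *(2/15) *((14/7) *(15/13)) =109504/13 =8423.38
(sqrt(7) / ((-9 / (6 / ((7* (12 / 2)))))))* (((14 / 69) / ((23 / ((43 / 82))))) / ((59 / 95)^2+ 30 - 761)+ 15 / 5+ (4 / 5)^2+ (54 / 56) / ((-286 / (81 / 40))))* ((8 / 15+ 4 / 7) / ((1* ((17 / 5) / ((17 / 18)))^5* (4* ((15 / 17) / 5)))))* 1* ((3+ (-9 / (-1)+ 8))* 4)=-76924097737653328052875* sqrt(7) / 6441749850451555911503232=-0.03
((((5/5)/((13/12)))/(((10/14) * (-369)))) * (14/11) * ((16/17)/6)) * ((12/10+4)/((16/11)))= -392/156825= -0.00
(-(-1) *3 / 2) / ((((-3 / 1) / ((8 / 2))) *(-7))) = 0.29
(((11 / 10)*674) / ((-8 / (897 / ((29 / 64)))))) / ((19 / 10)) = -53202864 / 551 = -96556.92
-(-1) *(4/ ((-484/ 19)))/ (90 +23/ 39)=-741/ 427493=-0.00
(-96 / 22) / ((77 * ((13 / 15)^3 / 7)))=-162000 / 265837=-0.61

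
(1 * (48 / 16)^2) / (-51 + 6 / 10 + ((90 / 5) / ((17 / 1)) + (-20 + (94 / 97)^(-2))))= -6759540 / 51279619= -0.13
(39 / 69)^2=169 / 529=0.32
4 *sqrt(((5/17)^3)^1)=20 *sqrt(85)/289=0.64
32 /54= 16 /27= 0.59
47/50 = 0.94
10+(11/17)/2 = 351/34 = 10.32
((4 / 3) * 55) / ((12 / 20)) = 1100 / 9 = 122.22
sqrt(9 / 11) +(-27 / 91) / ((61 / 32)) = -864 / 5551 +3 *sqrt(11) / 11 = 0.75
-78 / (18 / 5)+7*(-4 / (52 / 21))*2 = -1727 / 39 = -44.28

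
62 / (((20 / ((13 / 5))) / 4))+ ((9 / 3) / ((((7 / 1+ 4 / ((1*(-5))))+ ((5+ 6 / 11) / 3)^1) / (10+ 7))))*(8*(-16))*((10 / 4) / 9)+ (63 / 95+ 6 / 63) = -159212303 / 827925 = -192.30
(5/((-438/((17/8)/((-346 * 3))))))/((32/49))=4165/116388864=0.00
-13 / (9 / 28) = -364 / 9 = -40.44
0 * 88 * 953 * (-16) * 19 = 0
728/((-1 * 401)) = -728/401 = -1.82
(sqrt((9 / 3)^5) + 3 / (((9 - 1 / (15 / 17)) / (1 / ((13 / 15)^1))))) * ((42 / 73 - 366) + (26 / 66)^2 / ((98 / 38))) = -1423223633 * sqrt(3) / 432817 - 8210905575 / 51072406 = -5856.24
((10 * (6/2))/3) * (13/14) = 9.29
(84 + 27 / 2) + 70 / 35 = 199 / 2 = 99.50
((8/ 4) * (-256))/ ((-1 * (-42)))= -256/ 21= -12.19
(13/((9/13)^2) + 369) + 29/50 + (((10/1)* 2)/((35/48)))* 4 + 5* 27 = 18184193/28350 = 641.42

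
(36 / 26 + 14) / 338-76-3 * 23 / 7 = -1319697 / 15379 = -85.81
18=18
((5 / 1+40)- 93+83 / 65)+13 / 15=-8942 / 195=-45.86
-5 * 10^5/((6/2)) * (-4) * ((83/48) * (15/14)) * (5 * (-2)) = -259375000/21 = -12351190.48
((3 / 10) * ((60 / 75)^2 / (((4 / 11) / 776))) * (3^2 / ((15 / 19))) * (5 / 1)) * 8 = 186835.97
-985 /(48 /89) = -87665 /48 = -1826.35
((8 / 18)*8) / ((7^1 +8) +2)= 32 / 153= 0.21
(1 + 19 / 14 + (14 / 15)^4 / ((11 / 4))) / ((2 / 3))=20528171 / 5197500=3.95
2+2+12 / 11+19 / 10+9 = 1759 / 110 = 15.99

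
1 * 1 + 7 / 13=20 / 13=1.54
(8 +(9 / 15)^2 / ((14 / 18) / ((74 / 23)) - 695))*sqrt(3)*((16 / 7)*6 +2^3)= 14065442512*sqrt(3) / 80974075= 300.86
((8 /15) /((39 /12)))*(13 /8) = 4 /15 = 0.27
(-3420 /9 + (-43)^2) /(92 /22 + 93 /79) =1276561 /4657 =274.12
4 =4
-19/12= -1.58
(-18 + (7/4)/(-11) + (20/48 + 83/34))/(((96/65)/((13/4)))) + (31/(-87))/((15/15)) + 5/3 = -25270601/780912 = -32.36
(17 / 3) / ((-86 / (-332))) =21.88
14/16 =7/8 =0.88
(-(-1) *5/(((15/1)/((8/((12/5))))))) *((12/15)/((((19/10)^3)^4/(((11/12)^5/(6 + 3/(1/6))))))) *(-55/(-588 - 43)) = 8650200195312500/9163103845099634944551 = 0.00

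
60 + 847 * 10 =8530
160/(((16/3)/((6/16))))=45/4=11.25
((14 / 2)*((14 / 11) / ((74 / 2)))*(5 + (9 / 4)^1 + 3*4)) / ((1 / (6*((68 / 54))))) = 11662 / 333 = 35.02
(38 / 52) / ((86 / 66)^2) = 20691 / 48074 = 0.43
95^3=857375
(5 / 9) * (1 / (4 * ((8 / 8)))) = 5 / 36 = 0.14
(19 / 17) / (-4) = -19 / 68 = -0.28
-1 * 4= -4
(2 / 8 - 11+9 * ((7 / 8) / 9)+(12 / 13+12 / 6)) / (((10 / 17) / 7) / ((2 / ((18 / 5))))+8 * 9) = -0.10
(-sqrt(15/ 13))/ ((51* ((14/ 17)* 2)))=-sqrt(195)/ 1092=-0.01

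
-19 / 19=-1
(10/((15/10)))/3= 20/9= 2.22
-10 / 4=-5 / 2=-2.50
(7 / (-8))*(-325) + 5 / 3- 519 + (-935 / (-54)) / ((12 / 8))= -143477 / 648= -221.42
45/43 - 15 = -13.95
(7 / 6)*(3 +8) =77 / 6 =12.83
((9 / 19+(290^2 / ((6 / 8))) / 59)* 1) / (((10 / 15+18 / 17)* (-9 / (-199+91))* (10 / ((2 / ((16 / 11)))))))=326052843 / 179360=1817.87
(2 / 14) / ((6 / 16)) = 8 / 21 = 0.38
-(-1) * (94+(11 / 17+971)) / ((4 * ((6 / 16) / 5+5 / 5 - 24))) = -25880 / 2227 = -11.62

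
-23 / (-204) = 23 / 204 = 0.11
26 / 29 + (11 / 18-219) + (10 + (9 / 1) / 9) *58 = 219505 / 522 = 420.51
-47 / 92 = -0.51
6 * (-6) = -36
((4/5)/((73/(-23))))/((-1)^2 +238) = -92/87235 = -0.00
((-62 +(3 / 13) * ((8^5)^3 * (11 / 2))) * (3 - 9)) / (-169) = 1585458733176.85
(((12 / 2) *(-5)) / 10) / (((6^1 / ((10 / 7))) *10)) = -1 / 14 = -0.07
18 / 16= 9 / 8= 1.12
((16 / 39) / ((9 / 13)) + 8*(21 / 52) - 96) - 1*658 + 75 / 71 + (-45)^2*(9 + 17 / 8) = 4342036609 / 199368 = 21779.00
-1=-1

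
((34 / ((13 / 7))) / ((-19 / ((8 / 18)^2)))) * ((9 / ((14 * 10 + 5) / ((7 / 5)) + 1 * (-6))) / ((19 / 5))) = -133280 / 28847871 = -0.00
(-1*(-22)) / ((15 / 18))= 132 / 5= 26.40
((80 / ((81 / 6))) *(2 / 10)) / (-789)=-32 / 21303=-0.00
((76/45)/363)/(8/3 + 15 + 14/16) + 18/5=8723498/2423025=3.60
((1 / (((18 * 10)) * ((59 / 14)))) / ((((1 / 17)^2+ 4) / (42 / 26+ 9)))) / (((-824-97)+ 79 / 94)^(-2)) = 69620272765645 / 23523702852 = 2959.58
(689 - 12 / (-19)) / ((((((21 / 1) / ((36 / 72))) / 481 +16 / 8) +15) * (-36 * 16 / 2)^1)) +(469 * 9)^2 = 801301157428945 / 44974368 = 17816840.86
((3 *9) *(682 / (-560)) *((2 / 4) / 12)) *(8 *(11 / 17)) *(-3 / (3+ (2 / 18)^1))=911493 / 133280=6.84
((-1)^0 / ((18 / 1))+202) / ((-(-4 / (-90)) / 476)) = -2164015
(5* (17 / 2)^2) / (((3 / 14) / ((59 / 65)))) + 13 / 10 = 1531.52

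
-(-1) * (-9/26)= -9/26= -0.35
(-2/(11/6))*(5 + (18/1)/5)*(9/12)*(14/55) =-5418/3025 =-1.79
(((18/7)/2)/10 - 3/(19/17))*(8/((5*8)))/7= -0.07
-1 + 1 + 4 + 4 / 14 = 30 / 7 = 4.29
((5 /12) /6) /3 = 0.02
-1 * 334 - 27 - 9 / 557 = -201086 / 557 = -361.02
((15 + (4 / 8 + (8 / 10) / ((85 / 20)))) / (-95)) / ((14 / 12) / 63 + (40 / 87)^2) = -60559569 / 84311075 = -0.72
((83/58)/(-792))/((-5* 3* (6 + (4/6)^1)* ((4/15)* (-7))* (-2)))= 83/17149440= 0.00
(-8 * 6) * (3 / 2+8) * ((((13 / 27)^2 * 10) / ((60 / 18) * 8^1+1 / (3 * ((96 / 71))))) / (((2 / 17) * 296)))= -8733920 / 7743249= -1.13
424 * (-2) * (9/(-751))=7632/751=10.16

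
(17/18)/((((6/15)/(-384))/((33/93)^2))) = -329120/2883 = -114.16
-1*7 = -7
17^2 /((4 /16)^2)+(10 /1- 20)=4614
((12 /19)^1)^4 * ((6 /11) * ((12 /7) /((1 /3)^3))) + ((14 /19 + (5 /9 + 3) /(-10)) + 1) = 2437722163 /451562265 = 5.40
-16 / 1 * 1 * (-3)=48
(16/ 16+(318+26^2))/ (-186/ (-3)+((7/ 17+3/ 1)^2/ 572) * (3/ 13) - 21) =534564745/ 22029814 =24.27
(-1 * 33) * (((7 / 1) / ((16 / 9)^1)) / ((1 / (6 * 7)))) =-43659 / 8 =-5457.38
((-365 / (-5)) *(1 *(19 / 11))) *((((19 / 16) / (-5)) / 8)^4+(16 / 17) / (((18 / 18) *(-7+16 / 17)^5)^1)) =-308869919899836006339 / 21394330702504263680000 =-0.01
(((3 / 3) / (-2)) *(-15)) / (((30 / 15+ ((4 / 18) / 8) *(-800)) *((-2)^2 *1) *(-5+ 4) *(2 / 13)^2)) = 1755 / 448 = 3.92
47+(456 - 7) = 496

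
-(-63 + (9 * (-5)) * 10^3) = 45063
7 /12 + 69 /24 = 83 /24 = 3.46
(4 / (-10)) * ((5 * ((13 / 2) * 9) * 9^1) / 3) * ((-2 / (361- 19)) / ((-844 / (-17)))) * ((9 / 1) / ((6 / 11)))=21879 / 32072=0.68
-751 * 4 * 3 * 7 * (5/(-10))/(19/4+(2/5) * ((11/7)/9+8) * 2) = 7948584/2845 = 2793.88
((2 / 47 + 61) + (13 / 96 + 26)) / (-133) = -393347 / 600096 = -0.66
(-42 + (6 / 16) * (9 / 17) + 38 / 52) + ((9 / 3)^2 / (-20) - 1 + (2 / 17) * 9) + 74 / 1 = 287637 / 8840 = 32.54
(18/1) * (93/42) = 279/7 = 39.86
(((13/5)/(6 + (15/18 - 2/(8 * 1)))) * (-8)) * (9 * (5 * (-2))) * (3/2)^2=50544/79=639.80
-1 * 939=-939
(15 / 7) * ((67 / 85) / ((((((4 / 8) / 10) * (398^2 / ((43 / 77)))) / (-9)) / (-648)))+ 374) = 291061577370 / 362863963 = 802.12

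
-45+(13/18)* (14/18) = -7199/162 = -44.44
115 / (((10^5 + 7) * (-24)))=-115 / 2400168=-0.00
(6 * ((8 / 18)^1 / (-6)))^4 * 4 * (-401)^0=1024 / 6561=0.16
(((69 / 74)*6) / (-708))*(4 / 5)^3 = -1104 / 272875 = -0.00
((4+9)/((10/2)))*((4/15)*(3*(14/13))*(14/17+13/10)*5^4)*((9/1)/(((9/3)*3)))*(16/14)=3397.65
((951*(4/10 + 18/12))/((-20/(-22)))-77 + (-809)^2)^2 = 4308499194227281/10000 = 430849919422.73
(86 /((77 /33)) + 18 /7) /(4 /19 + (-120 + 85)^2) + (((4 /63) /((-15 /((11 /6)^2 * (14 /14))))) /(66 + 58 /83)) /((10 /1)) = 352490234603 /10960609867200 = 0.03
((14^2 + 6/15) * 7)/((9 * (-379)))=-6874/17055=-0.40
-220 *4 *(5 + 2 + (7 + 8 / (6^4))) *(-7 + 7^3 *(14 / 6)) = -2376096800 / 243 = -9778176.13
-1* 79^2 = -6241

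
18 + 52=70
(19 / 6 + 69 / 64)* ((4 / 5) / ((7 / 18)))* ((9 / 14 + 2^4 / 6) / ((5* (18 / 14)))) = 22657 / 5040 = 4.50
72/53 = 1.36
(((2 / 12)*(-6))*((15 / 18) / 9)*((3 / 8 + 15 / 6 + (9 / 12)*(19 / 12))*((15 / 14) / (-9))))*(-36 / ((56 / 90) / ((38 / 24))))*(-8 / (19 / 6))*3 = 24375 / 784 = 31.09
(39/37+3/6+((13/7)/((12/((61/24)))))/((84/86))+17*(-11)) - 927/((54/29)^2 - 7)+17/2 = 799184433157/9307738944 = 85.86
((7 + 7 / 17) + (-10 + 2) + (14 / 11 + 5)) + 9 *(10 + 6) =27991 / 187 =149.68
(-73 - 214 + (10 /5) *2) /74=-3.82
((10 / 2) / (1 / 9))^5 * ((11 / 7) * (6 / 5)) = 2435771250 / 7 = 347967321.43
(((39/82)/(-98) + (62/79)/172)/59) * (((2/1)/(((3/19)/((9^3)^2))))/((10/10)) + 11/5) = -53347836485/1610599228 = -33.12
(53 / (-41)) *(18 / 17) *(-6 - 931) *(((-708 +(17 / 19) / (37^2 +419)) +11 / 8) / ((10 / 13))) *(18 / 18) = -1178113.77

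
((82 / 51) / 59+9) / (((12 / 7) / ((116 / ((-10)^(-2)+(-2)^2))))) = 551408900 / 3619827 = 152.33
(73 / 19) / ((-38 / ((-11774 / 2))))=429751 / 722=595.22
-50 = -50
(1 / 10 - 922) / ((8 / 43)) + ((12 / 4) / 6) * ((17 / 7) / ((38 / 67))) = -52700681 / 10640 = -4953.07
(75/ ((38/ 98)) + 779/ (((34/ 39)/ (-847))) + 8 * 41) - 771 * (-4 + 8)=-490576859/ 646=-759406.90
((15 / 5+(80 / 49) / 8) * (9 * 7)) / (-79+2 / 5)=-2355 / 917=-2.57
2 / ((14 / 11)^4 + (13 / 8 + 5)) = 234256 / 1083301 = 0.22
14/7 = 2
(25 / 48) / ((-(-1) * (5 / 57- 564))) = -475 / 514288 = -0.00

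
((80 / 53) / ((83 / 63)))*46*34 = 7882560 / 4399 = 1791.90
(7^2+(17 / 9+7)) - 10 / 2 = 476 / 9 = 52.89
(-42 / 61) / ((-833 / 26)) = 156 / 7259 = 0.02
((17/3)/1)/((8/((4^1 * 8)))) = 68/3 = 22.67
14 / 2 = 7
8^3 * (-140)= -71680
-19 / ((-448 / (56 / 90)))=0.03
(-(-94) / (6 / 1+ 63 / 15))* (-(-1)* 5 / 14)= 1175 / 357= 3.29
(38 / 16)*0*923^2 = 0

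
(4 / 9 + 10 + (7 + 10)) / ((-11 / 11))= -247 / 9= -27.44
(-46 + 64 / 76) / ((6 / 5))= -715 / 19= -37.63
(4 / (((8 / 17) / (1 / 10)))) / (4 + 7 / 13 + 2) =13 / 100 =0.13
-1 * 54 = -54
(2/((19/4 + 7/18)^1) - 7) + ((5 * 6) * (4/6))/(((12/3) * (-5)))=-1408/185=-7.61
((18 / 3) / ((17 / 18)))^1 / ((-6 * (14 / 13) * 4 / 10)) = -585 / 238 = -2.46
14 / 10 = 7 / 5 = 1.40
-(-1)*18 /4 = 9 /2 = 4.50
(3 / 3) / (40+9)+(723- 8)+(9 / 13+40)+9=487122 / 637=764.71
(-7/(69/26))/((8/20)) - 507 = -35438/69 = -513.59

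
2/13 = 0.15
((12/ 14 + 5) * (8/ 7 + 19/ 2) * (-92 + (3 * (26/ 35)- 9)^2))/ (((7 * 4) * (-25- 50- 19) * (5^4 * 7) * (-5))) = -0.00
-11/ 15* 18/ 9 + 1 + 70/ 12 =161/ 30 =5.37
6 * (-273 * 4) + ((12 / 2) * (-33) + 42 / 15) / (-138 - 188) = -5339392 / 815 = -6551.40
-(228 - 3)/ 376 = -225/ 376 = -0.60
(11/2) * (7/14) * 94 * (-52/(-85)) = 13442/85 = 158.14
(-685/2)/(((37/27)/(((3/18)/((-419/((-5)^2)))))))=154125/62012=2.49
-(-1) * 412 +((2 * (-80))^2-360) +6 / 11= 25652.55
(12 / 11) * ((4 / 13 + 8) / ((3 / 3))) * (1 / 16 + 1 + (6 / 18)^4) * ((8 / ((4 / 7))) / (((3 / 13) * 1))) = 19502 / 33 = 590.97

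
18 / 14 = 9 / 7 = 1.29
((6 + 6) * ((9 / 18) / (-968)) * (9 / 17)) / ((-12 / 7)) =63 / 32912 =0.00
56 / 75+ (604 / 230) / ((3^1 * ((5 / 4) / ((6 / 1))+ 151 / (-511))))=-9.30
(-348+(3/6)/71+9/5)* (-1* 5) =245797/142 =1730.96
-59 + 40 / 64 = -467 / 8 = -58.38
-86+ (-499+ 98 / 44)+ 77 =-11127 / 22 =-505.77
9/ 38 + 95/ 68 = 2111/ 1292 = 1.63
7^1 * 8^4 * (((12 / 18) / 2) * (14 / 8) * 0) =0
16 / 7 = 2.29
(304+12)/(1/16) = 5056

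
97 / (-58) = -97 / 58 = -1.67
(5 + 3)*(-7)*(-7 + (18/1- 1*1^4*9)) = -112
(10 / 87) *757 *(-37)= -280090 / 87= -3219.43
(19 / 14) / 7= 19 / 98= 0.19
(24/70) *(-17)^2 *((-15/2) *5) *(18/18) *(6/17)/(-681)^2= -1020/360703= -0.00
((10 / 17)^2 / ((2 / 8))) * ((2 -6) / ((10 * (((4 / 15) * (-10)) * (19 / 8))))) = 480 / 5491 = 0.09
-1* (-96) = 96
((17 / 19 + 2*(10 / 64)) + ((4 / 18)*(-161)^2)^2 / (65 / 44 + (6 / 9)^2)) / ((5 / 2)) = 35949246000047 / 5205240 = 6906357.06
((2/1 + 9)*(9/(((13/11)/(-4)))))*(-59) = 257004/13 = 19769.54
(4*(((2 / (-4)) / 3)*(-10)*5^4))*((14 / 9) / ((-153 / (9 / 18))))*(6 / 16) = -21875 / 2754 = -7.94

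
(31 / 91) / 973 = 31 / 88543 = 0.00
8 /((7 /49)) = 56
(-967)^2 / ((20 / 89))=83222921 / 20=4161146.05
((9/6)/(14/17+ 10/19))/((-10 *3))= -323/8720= -0.04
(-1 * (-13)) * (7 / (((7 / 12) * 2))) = 78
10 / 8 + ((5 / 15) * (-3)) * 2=-3 / 4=-0.75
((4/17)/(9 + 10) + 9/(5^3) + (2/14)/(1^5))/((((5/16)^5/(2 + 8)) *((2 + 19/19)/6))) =269374980096/176640625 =1524.99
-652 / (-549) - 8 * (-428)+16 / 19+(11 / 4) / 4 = 571905397 / 166896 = 3426.72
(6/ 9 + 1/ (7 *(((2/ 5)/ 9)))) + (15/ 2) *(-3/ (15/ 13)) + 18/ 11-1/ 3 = -3307/ 231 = -14.32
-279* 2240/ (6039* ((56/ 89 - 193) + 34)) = 1236032/ 1891549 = 0.65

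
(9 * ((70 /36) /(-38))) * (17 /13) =-595 /988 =-0.60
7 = 7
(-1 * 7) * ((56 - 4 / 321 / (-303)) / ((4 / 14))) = -133444934 / 97263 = -1372.00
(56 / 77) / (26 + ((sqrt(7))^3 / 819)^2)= 109512 / 3915131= 0.03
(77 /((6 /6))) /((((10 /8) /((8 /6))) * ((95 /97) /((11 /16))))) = 82159 /1425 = 57.66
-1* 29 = -29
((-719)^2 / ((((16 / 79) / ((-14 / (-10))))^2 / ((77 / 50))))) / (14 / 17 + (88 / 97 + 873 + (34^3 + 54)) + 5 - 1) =20073329993208877 / 21232118080000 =945.42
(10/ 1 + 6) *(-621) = -9936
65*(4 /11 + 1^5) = 975 /11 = 88.64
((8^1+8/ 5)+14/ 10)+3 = 14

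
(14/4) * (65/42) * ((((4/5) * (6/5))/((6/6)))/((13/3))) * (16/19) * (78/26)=288/95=3.03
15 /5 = 3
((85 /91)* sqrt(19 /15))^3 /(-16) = -466735* sqrt(285) /108514224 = -0.07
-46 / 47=-0.98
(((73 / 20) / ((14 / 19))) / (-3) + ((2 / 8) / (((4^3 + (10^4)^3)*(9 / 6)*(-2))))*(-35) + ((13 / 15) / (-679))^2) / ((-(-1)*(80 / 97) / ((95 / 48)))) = -13017644449310134824829 / 3285273600210257510400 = -3.96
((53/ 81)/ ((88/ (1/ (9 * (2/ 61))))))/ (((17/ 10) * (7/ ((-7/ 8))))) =-16165/ 8724672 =-0.00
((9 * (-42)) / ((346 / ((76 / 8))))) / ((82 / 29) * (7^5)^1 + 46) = -34713 / 159103256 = -0.00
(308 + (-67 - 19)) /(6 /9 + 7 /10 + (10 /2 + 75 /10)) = 1665 /104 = 16.01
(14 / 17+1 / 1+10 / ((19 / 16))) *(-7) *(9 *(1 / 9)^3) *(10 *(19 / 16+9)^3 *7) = -1170319415545 / 17860608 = -65525.17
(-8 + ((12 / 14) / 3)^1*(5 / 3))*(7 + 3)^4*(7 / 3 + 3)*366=-3084160000 / 21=-146864761.90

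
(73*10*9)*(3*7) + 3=137973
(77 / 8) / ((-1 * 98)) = -11 / 112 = -0.10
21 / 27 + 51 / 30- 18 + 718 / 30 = 757 / 90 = 8.41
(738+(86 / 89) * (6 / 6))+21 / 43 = 2829893 / 3827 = 739.45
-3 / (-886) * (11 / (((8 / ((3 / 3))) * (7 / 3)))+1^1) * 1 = 267 / 49616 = 0.01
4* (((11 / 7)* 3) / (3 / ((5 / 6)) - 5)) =-660 / 49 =-13.47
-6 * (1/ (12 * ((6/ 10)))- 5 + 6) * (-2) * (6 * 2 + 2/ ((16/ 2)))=2009/ 12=167.42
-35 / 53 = -0.66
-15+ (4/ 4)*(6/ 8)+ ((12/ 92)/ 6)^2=-7538/ 529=-14.25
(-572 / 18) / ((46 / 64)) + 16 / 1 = -5840 / 207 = -28.21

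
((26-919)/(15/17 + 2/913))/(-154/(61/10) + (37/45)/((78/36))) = 164867709435/4060845994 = 40.60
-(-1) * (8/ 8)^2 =1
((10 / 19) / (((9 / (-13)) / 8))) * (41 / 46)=-21320 / 3933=-5.42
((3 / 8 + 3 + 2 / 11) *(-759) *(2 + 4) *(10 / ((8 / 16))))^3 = -33998054208208875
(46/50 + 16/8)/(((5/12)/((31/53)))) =27156/6625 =4.10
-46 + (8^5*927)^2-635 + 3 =922697487875418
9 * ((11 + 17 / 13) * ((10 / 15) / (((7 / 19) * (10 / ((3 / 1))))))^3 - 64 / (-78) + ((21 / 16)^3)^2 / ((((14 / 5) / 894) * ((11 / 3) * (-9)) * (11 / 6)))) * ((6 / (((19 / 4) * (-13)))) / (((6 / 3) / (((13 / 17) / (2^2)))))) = 73898844684942357 / 36547297961574400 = 2.02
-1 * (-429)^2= -184041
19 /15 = 1.27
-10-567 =-577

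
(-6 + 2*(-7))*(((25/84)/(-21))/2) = 125/882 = 0.14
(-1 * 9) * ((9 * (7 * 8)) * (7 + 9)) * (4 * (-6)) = 1741824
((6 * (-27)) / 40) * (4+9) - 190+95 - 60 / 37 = -110461 / 740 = -149.27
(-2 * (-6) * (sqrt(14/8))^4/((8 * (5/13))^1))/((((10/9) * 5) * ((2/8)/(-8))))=-17199/250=-68.80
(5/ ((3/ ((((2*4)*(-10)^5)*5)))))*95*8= -5066666666.67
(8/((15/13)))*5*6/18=104/9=11.56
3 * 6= 18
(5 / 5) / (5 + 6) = 1 / 11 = 0.09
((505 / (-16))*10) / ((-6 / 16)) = 2525 / 3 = 841.67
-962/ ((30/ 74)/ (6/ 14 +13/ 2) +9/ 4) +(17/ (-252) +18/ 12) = -1156091681/ 2783844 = -415.29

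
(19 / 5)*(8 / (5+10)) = 152 / 75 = 2.03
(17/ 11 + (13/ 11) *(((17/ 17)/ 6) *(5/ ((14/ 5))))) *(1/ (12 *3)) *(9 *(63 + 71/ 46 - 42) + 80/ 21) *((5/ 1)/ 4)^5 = 1093833653125/ 32904216576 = 33.24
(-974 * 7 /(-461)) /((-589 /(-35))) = 0.88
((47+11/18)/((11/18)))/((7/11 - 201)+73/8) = -6856/16829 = -0.41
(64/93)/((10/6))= 64/155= 0.41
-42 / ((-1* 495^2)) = 14 / 81675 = 0.00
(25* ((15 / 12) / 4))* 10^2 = 781.25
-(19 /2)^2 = -361 /4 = -90.25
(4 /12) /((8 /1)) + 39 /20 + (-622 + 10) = -73201 /120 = -610.01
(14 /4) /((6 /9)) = 21 /4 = 5.25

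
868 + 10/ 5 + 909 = 1779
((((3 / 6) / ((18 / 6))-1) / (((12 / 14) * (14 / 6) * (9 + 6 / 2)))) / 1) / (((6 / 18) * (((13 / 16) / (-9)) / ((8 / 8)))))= 15 / 13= 1.15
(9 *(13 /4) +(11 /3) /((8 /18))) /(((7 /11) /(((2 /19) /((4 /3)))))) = 2475 /532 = 4.65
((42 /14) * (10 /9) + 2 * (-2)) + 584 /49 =1654 /147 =11.25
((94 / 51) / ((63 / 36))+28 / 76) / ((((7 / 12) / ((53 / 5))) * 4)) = 511079 / 79135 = 6.46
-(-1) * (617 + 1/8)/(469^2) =0.00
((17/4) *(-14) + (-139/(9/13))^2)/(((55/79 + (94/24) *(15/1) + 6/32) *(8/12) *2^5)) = 515147861/16281432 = 31.64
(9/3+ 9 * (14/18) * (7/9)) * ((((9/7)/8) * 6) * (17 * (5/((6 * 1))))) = 1615/14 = 115.36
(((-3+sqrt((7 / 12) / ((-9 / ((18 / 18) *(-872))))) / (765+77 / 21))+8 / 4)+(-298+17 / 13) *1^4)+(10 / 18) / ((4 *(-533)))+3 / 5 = -28503061 / 95940+sqrt(4578) / 6918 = -297.08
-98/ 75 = -1.31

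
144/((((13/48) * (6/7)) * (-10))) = -4032/65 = -62.03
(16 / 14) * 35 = 40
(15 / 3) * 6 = 30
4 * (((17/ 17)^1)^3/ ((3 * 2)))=2/ 3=0.67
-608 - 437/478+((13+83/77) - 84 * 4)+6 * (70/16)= -66588407/73612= -904.59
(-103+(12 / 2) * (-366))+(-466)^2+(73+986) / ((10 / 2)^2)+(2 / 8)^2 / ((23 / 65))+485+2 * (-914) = 1964720137 / 9200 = 213556.54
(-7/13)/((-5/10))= 14/13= 1.08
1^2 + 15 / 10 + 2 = 9 / 2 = 4.50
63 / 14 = 9 / 2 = 4.50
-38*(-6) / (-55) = -228 / 55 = -4.15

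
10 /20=1 /2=0.50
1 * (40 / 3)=40 / 3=13.33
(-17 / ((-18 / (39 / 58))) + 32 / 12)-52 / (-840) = 40969 / 12180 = 3.36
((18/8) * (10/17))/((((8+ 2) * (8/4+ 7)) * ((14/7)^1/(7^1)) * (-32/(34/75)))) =-7/9600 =-0.00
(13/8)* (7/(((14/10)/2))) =65/4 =16.25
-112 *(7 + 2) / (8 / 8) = -1008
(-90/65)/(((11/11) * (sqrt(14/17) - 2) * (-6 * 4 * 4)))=-0.01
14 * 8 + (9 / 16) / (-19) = 34039 / 304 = 111.97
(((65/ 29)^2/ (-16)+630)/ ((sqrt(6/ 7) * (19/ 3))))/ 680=0.16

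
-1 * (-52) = 52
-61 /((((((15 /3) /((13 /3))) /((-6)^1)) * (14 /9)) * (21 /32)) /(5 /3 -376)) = -116315.30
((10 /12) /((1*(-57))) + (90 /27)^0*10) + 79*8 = 641.99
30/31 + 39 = 1239/31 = 39.97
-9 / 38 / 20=-9 / 760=-0.01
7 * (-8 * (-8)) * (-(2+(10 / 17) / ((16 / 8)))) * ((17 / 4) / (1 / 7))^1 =-30576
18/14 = 9/7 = 1.29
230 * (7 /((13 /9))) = 14490 /13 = 1114.62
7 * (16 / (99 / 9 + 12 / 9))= 336 / 37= 9.08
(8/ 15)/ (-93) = -8/ 1395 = -0.01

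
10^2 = 100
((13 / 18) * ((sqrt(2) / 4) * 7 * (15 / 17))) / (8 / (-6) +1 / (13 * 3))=-5915 * sqrt(2) / 6936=-1.21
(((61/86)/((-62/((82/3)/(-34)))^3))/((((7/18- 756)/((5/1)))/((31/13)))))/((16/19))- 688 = -9483583293518727499/13784278042324608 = -688.00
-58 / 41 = -1.41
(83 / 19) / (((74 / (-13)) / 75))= -57.56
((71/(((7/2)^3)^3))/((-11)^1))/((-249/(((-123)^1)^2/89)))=183323136/3279013043999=0.00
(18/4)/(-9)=-1/2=-0.50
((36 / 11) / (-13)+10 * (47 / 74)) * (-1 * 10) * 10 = -3227300 / 5291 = -609.96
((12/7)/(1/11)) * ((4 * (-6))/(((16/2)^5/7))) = -99/1024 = -0.10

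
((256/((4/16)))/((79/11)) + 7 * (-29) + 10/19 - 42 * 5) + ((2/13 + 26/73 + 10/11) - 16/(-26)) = -4197033735/15668939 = -267.86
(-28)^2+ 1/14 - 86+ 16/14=9789/14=699.21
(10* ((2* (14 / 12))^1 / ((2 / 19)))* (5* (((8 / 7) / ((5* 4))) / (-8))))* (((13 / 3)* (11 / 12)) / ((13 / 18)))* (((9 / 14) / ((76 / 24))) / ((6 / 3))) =-495 / 112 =-4.42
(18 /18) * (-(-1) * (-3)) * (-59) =177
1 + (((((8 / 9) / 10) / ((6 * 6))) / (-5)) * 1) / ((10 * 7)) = 1.00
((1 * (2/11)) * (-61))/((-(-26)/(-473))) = 2623/13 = 201.77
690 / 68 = 345 / 34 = 10.15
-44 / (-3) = 44 / 3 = 14.67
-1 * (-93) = 93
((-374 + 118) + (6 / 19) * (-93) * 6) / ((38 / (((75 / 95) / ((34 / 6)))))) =-184770 / 116603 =-1.58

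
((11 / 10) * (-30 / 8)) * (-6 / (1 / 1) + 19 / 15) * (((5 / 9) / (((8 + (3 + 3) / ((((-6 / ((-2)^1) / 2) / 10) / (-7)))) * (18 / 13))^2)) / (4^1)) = 131989 / 6903595008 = 0.00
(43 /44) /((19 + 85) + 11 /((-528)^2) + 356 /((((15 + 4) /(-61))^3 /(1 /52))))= -2208488256 /276957647537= -0.01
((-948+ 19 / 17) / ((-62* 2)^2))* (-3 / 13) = 48291 / 3398096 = 0.01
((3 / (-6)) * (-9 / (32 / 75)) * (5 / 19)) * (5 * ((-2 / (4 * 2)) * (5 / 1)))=-84375 / 4864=-17.35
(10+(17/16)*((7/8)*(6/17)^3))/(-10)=-46429/46240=-1.00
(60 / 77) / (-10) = -6 / 77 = -0.08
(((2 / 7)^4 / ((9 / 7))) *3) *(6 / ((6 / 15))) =80 / 343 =0.23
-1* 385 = -385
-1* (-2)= 2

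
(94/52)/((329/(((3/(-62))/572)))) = -3/6454448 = -0.00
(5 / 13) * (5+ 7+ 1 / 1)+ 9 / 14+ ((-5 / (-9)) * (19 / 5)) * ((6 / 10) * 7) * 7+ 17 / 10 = 7288 / 105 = 69.41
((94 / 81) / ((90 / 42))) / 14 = 47 / 1215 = 0.04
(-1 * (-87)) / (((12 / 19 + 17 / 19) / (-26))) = -1482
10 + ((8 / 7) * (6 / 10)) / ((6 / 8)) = 382 / 35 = 10.91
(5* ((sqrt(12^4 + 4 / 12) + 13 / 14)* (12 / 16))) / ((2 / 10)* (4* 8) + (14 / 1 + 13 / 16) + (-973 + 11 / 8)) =-100* sqrt(186627) / 76033-1950 / 532231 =-0.57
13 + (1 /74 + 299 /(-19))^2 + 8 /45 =23164638953 /88957620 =260.40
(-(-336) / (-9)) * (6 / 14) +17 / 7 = -95 / 7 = -13.57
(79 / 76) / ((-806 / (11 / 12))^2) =9559 / 7109616384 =0.00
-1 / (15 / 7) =-7 / 15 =-0.47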